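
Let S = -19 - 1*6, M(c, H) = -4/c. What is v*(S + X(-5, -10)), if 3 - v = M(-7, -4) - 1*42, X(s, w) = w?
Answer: -1555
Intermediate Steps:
v = 311/7 (v = 3 - (-4/(-7) - 1*42) = 3 - (-4*(-1/7) - 42) = 3 - (4/7 - 42) = 3 - 1*(-290/7) = 3 + 290/7 = 311/7 ≈ 44.429)
S = -25 (S = -19 - 6 = -25)
v*(S + X(-5, -10)) = 311*(-25 - 10)/7 = (311/7)*(-35) = -1555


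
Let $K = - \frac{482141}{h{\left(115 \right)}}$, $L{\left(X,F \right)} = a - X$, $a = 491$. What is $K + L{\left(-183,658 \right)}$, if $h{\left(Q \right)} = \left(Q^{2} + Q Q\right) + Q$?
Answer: $\frac{1583879}{2415} \approx 655.85$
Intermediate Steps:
$h{\left(Q \right)} = Q + 2 Q^{2}$ ($h{\left(Q \right)} = \left(Q^{2} + Q^{2}\right) + Q = 2 Q^{2} + Q = Q + 2 Q^{2}$)
$L{\left(X,F \right)} = 491 - X$
$K = - \frac{43831}{2415}$ ($K = - \frac{482141}{115 \left(1 + 2 \cdot 115\right)} = - \frac{482141}{115 \left(1 + 230\right)} = - \frac{482141}{115 \cdot 231} = - \frac{482141}{26565} = \left(-482141\right) \frac{1}{26565} = - \frac{43831}{2415} \approx -18.149$)
$K + L{\left(-183,658 \right)} = - \frac{43831}{2415} + \left(491 - -183\right) = - \frac{43831}{2415} + \left(491 + 183\right) = - \frac{43831}{2415} + 674 = \frac{1583879}{2415}$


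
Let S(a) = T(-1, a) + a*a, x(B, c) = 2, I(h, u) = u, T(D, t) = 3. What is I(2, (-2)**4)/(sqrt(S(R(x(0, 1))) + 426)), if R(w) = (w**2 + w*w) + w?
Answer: 16/23 ≈ 0.69565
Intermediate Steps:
R(w) = w + 2*w**2 (R(w) = (w**2 + w**2) + w = 2*w**2 + w = w + 2*w**2)
S(a) = 3 + a**2 (S(a) = 3 + a*a = 3 + a**2)
I(2, (-2)**4)/(sqrt(S(R(x(0, 1))) + 426)) = (-2)**4/(sqrt((3 + (2*(1 + 2*2))**2) + 426)) = 16/(sqrt((3 + (2*(1 + 4))**2) + 426)) = 16/(sqrt((3 + (2*5)**2) + 426)) = 16/(sqrt((3 + 10**2) + 426)) = 16/(sqrt((3 + 100) + 426)) = 16/(sqrt(103 + 426)) = 16/(sqrt(529)) = 16/23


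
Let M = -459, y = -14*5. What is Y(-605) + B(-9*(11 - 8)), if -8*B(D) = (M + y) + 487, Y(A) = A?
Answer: -2399/4 ≈ -599.75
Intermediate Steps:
y = -70
B(D) = 21/4 (B(D) = -((-459 - 70) + 487)/8 = -(-529 + 487)/8 = -⅛*(-42) = 21/4)
Y(-605) + B(-9*(11 - 8)) = -605 + 21/4 = -2399/4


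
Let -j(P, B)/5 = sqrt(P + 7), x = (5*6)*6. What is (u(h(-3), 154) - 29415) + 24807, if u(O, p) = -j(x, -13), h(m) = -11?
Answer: -4608 + 5*sqrt(187) ≈ -4539.6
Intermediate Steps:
x = 180 (x = 30*6 = 180)
j(P, B) = -5*sqrt(7 + P) (j(P, B) = -5*sqrt(P + 7) = -5*sqrt(7 + P))
u(O, p) = 5*sqrt(187) (u(O, p) = -(-5)*sqrt(7 + 180) = -(-5)*sqrt(187) = 5*sqrt(187))
(u(h(-3), 154) - 29415) + 24807 = (5*sqrt(187) - 29415) + 24807 = (-29415 + 5*sqrt(187)) + 24807 = -4608 + 5*sqrt(187)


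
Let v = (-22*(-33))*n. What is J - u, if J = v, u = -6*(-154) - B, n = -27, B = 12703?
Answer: -7823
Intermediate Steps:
v = -19602 (v = -22*(-33)*(-27) = 726*(-27) = -19602)
u = -11779 (u = -6*(-154) - 1*12703 = 924 - 12703 = -11779)
J = -19602
J - u = -19602 - 1*(-11779) = -19602 + 11779 = -7823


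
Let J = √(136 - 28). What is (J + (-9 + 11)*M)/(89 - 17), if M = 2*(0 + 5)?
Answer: 5/18 + √3/12 ≈ 0.42212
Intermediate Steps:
M = 10 (M = 2*5 = 10)
J = 6*√3 (J = √108 = 6*√3 ≈ 10.392)
(J + (-9 + 11)*M)/(89 - 17) = (6*√3 + (-9 + 11)*10)/(89 - 17) = (6*√3 + 2*10)/72 = (6*√3 + 20)*(1/72) = (20 + 6*√3)*(1/72) = 5/18 + √3/12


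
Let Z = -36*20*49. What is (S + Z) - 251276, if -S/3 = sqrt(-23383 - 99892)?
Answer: -286556 - 15*I*sqrt(4931) ≈ -2.8656e+5 - 1053.3*I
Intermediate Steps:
Z = -35280 (Z = -720*49 = -35280)
S = -15*I*sqrt(4931) (S = -3*sqrt(-23383 - 99892) = -15*I*sqrt(4931) ≈ -1053.3*I)
(S + Z) - 251276 = (-15*I*sqrt(4931) - 35280) - 251276 = (-35280 - 15*I*sqrt(4931)) - 251276 = -286556 - 15*I*sqrt(4931)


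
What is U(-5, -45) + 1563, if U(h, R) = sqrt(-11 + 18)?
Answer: 1563 + sqrt(7) ≈ 1565.6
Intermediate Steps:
U(h, R) = sqrt(7)
U(-5, -45) + 1563 = sqrt(7) + 1563 = 1563 + sqrt(7)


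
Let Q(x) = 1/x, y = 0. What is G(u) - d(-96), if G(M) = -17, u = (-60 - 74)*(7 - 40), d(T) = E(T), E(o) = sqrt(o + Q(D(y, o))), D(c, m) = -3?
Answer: -17 - 17*I*sqrt(3)/3 ≈ -17.0 - 9.815*I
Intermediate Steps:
E(o) = sqrt(-1/3 + o) (E(o) = sqrt(o + 1/(-3)) = sqrt(o - 1/3) = sqrt(-1/3 + o))
d(T) = sqrt(-3 + 9*T)/3
u = 4422 (u = -134*(-33) = 4422)
G(u) - d(-96) = -17 - sqrt(-3 + 9*(-96))/3 = -17 - sqrt(-3 - 864)/3 = -17 - sqrt(-867)/3 = -17 - 17*I*sqrt(3)/3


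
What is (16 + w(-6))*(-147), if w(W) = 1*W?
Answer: -1470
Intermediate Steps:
w(W) = W
(16 + w(-6))*(-147) = (16 - 6)*(-147) = 10*(-147) = -1470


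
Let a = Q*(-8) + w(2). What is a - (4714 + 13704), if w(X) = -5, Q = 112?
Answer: -19319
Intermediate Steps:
a = -901 (a = 112*(-8) - 5 = -896 - 5 = -901)
a - (4714 + 13704) = -901 - (4714 + 13704) = -901 - 1*18418 = -901 - 18418 = -19319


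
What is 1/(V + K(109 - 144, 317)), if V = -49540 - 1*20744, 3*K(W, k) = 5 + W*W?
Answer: -1/69874 ≈ -1.4311e-5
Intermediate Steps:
K(W, k) = 5/3 + W²/3 (K(W, k) = (5 + W*W)/3 = (5 + W²)/3 = 5/3 + W²/3)
V = -70284 (V = -49540 - 20744 = -70284)
1/(V + K(109 - 144, 317)) = 1/(-70284 + (5/3 + (109 - 144)²/3)) = 1/(-70284 + (5/3 + (⅓)*(-35)²)) = 1/(-70284 + (5/3 + (⅓)*1225)) = 1/(-70284 + (5/3 + 1225/3)) = 1/(-70284 + 410) = 1/(-69874) = -1/69874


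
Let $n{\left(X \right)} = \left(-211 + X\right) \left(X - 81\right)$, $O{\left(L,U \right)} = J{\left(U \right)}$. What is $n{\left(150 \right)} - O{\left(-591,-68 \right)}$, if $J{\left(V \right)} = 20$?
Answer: $-4229$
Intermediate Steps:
$O{\left(L,U \right)} = 20$
$n{\left(X \right)} = \left(-211 + X\right) \left(-81 + X\right)$
$n{\left(150 \right)} - O{\left(-591,-68 \right)} = \left(17091 + 150^{2} - 43800\right) - 20 = \left(17091 + 22500 - 43800\right) - 20 = -4209 - 20 = -4229$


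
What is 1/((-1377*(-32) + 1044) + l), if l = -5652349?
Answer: -1/5607241 ≈ -1.7834e-7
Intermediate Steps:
1/((-1377*(-32) + 1044) + l) = 1/((-1377*(-32) + 1044) - 5652349) = 1/((44064 + 1044) - 5652349) = 1/(45108 - 5652349) = 1/(-5607241) = -1/5607241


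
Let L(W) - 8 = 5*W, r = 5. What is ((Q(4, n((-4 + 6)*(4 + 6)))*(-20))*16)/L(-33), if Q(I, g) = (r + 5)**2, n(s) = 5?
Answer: 32000/157 ≈ 203.82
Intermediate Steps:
L(W) = 8 + 5*W
Q(I, g) = 100 (Q(I, g) = (5 + 5)**2 = 10**2 = 100)
((Q(4, n((-4 + 6)*(4 + 6)))*(-20))*16)/L(-33) = ((100*(-20))*16)/(8 + 5*(-33)) = (-2000*16)/(8 - 165) = -32000/(-157) = -32000*(-1/157) = 32000/157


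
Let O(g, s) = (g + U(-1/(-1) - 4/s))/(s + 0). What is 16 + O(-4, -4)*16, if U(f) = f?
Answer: 24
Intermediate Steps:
O(g, s) = (1 + g - 4/s)/s (O(g, s) = (g + (-1/(-1) - 4/s))/(s + 0) = (g + (-1*(-1) - 4/s))/s = (g + (1 - 4/s))/s = (1 + g - 4/s)/s)
16 + O(-4, -4)*16 = 16 + ((-4 - 4 - 4*(-4))/(-4)**2)*16 = 16 + ((-4 - 4 + 16)/16)*16 = 16 + ((1/16)*8)*16 = 16 + (1/2)*16 = 16 + 8 = 24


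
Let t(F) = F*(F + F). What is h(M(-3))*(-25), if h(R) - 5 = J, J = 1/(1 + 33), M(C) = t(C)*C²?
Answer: -4275/34 ≈ -125.74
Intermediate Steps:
t(F) = 2*F² (t(F) = F*(2*F) = 2*F²)
M(C) = 2*C⁴ (M(C) = (2*C²)*C² = 2*C⁴)
J = 1/34 ≈ 0.029412
h(R) = 171/34 (h(R) = 5 + 1/34 = 171/34)
h(M(-3))*(-25) = (171/34)*(-25) = -4275/34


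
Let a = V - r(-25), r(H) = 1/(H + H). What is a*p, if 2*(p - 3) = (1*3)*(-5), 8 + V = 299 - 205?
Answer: -38709/100 ≈ -387.09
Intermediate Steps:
r(H) = 1/(2*H)
V = 86 (V = -8 + (299 - 205) = -8 + 94 = 86)
p = -9/2 (p = 3 + ((1*3)*(-5))/2 = 3 + (3*(-5))/2 = 3 + (½)*(-15) = 3 - 15/2 = -9/2 ≈ -4.5000)
a = 4301/50 (a = 86 - 1/(2*(-25)) = 86 - (-1)/(2*25) = 86 - 1*(-1/50) = 86 + 1/50 = 4301/50 ≈ 86.020)
a*p = (4301/50)*(-9/2) = -38709/100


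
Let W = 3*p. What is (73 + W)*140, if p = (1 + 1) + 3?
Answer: 12320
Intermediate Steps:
p = 5 (p = 2 + 3 = 5)
W = 15 (W = 3*5 = 15)
(73 + W)*140 = (73 + 15)*140 = 88*140 = 12320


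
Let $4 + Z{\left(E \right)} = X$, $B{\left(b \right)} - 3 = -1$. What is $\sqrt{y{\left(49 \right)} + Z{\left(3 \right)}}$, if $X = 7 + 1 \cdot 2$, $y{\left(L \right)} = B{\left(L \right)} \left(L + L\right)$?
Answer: $\sqrt{201} \approx 14.177$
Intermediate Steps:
$B{\left(b \right)} = 2$ ($B{\left(b \right)} = 3 - 1 = 2$)
$y{\left(L \right)} = 4 L$ ($y{\left(L \right)} = 2 \left(L + L\right) = 2 \cdot 2 L = 4 L$)
$X = 9$ ($X = 7 + 2 = 9$)
$Z{\left(E \right)} = 5$ ($Z{\left(E \right)} = -4 + 9 = 5$)
$\sqrt{y{\left(49 \right)} + Z{\left(3 \right)}} = \sqrt{4 \cdot 49 + 5} = \sqrt{196 + 5} = \sqrt{201}$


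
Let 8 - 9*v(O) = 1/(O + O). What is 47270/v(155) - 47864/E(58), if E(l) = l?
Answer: 3765288272/71891 ≈ 52375.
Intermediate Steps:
v(O) = 8/9 - 1/(18*O) (v(O) = 8/9 - 1/(9*(O + O)) = 8/9 - 1/(2*O)/9 = 8/9 - 1/(18*O))
47270/v(155) - 47864/E(58) = 47270/(((1/18)*(-1 + 16*155)/155)) - 47864/58 = 47270/(((1/18)*(1/155)*(-1 + 2480))) - 47864*1/58 = 47270/(((1/18)*(1/155)*2479)) - 23932/29 = 47270/(2479/2790) - 23932/29 = 47270*(2790/2479) - 23932/29 = 131883300/2479 - 23932/29 = 3765288272/71891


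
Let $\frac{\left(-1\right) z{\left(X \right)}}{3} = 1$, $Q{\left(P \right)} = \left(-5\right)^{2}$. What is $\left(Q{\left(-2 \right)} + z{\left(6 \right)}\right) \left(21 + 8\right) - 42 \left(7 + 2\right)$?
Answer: $260$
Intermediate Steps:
$Q{\left(P \right)} = 25$
$z{\left(X \right)} = -3$ ($z{\left(X \right)} = \left(-3\right) 1 = -3$)
$\left(Q{\left(-2 \right)} + z{\left(6 \right)}\right) \left(21 + 8\right) - 42 \left(7 + 2\right) = \left(25 - 3\right) \left(21 + 8\right) - 42 \left(7 + 2\right) = 22 \cdot 29 - 378 = 638 - 378 = 260$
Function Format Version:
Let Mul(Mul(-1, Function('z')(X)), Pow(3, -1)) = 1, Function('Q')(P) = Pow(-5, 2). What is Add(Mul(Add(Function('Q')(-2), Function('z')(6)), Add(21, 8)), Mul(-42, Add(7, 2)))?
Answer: 260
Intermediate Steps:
Function('Q')(P) = 25
Function('z')(X) = -3 (Function('z')(X) = Mul(-3, 1) = -3)
Add(Mul(Add(Function('Q')(-2), Function('z')(6)), Add(21, 8)), Mul(-42, Add(7, 2))) = Add(Mul(Add(25, -3), Add(21, 8)), Mul(-42, Add(7, 2))) = Add(Mul(22, 29), Mul(-42, 9)) = Add(638, -378) = 260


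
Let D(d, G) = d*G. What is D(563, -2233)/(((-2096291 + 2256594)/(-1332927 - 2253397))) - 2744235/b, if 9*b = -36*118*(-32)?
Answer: 104927932384771/3730688 ≈ 2.8126e+7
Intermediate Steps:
b = 15104 (b = (-36*118*(-32))/9 = (-4248*(-32))/9 = (⅑)*135936 = 15104)
D(d, G) = G*d
D(563, -2233)/(((-2096291 + 2256594)/(-1332927 - 2253397))) - 2744235/b = (-2233*563)/(((-2096291 + 2256594)/(-1332927 - 2253397))) - 2744235/15104 = -1257179/(160303/(-3586324)) - 2744235*1/15104 = -1257179/(160303*(-1/3586324)) - 2744235/15104 = -1257179/(-160303/3586324) - 2744235/15104 = -1257179*(-3586324/160303) - 2744235/15104 = 409877383636/14573 - 2744235/15104 = 104927932384771/3730688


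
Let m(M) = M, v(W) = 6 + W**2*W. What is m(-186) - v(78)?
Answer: -474744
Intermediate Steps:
v(W) = 6 + W**3
m(-186) - v(78) = -186 - (6 + 78**3) = -186 - (6 + 474552) = -186 - 1*474558 = -186 - 474558 = -474744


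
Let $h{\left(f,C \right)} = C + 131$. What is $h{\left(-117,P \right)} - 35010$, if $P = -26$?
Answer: $-34905$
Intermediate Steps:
$h{\left(f,C \right)} = 131 + C$
$h{\left(-117,P \right)} - 35010 = \left(131 - 26\right) - 35010 = 105 - 35010 = -34905$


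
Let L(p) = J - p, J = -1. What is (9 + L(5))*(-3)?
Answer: -9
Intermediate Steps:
L(p) = -1 - p
(9 + L(5))*(-3) = (9 + (-1 - 1*5))*(-3) = (9 + (-1 - 5))*(-3) = (9 - 6)*(-3) = 3*(-3) = -9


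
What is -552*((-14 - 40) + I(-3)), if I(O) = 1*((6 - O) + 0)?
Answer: 24840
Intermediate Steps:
I(O) = 6 - O (I(O) = 1*(6 - O) = 6 - O)
-552*((-14 - 40) + I(-3)) = -552*((-14 - 40) + (6 - 1*(-3))) = -552*(-54 + (6 + 3)) = -552*(-54 + 9) = -552*(-45) = 24840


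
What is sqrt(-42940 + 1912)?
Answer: 2*I*sqrt(10257) ≈ 202.55*I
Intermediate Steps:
sqrt(-42940 + 1912) = sqrt(-41028) = 2*I*sqrt(10257)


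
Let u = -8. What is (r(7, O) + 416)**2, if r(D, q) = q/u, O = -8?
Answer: 173889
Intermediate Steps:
r(D, q) = -q/8 (r(D, q) = q/(-8) = q*(-1/8) = -q/8)
(r(7, O) + 416)**2 = (-1/8*(-8) + 416)**2 = (1 + 416)**2 = 417**2 = 173889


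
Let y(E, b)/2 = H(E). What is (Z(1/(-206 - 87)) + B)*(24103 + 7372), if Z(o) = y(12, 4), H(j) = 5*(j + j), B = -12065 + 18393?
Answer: 206727800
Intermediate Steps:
B = 6328
H(j) = 10*j (H(j) = 5*(2*j) = 10*j)
y(E, b) = 20*E (y(E, b) = 2*(10*E) = 20*E)
Z(o) = 240 (Z(o) = 20*12 = 240)
(Z(1/(-206 - 87)) + B)*(24103 + 7372) = (240 + 6328)*(24103 + 7372) = 6568*31475 = 206727800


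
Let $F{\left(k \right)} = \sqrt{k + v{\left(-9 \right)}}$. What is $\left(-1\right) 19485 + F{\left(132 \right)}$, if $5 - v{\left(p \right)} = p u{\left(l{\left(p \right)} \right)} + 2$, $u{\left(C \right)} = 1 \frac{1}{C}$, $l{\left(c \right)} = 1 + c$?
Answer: $-19485 + \frac{3 \sqrt{238}}{4} \approx -19473.0$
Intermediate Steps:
$u{\left(C \right)} = \frac{1}{C}$
$v{\left(p \right)} = 3 - \frac{p}{1 + p}$ ($v{\left(p \right)} = 5 - \left(\frac{p}{1 + p} + 2\right) = 5 - \left(2 + \frac{p}{1 + p}\right) = 3 - \frac{p}{1 + p}$)
$F{\left(k \right)} = \sqrt{\frac{15}{8} + k}$ ($F{\left(k \right)} = \sqrt{k + \frac{3 + 2 \left(-9\right)}{1 - 9}} = \sqrt{k + \frac{3 - 18}{-8}} = \sqrt{k - - \frac{15}{8}} = \sqrt{k + \frac{15}{8}} = \sqrt{\frac{15}{8} + k}$)
$\left(-1\right) 19485 + F{\left(132 \right)} = \left(-1\right) 19485 + \frac{\sqrt{30 + 16 \cdot 132}}{4} = -19485 + \frac{\sqrt{30 + 2112}}{4} = -19485 + \frac{\sqrt{2142}}{4} = -19485 + \frac{3 \sqrt{238}}{4}$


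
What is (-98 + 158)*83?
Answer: 4980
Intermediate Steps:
(-98 + 158)*83 = 60*83 = 4980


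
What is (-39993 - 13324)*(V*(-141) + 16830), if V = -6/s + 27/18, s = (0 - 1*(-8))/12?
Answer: -1907415675/2 ≈ -9.5371e+8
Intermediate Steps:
s = 2/3 (s = (0 + 8)*(1/12) = 8*(1/12) = 2/3 ≈ 0.66667)
V = -15/2 (V = -6/2/3 + 27/18 = -6*3/2 + 27*(1/18) = -9 + 3/2 = -15/2 ≈ -7.5000)
(-39993 - 13324)*(V*(-141) + 16830) = (-39993 - 13324)*(-15/2*(-141) + 16830) = -53317*(2115/2 + 16830) = -53317*35775/2 = -1907415675/2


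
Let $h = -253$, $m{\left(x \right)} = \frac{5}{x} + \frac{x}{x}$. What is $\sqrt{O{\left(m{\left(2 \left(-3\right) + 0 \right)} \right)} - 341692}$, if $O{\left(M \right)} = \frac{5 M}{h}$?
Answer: $\frac{i \sqrt{787369083798}}{1518} \approx 584.54 i$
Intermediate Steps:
$m{\left(x \right)} = 1 + \frac{5}{x}$ ($m{\left(x \right)} = \frac{5}{x} + 1 = 1 + \frac{5}{x}$)
$O{\left(M \right)} = - \frac{5 M}{253}$ ($O{\left(M \right)} = \frac{5 M}{-253} = 5 M \left(- \frac{1}{253}\right) = - \frac{5 M}{253}$)
$\sqrt{O{\left(m{\left(2 \left(-3\right) + 0 \right)} \right)} - 341692} = \sqrt{- \frac{5 \frac{5 + \left(2 \left(-3\right) + 0\right)}{2 \left(-3\right) + 0}}{253} - 341692} = \sqrt{- \frac{5 \frac{5 + \left(-6 + 0\right)}{-6 + 0}}{253} - 341692} = \sqrt{- \frac{5 \frac{5 - 6}{-6}}{253} - 341692} = \sqrt{- \frac{5 \left(\left(- \frac{1}{6}\right) \left(-1\right)\right)}{253} - 341692} = \sqrt{\left(- \frac{5}{253}\right) \frac{1}{6} - 341692} = \sqrt{- \frac{5}{1518} - 341692} = \sqrt{- \frac{518688461}{1518}} = \frac{i \sqrt{787369083798}}{1518}$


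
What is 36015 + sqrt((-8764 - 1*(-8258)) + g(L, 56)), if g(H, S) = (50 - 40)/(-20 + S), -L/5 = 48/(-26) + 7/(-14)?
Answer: 36015 + I*sqrt(18206)/6 ≈ 36015.0 + 22.488*I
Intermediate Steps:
L = 305/26 (L = -5*(48/(-26) + 7/(-14)) = -5*(48*(-1/26) + 7*(-1/14)) = -5*(-24/13 - 1/2) = -5*(-61/26) = 305/26 ≈ 11.731)
g(H, S) = 10/(-20 + S)
36015 + sqrt((-8764 - 1*(-8258)) + g(L, 56)) = 36015 + sqrt((-8764 - 1*(-8258)) + 10/(-20 + 56)) = 36015 + sqrt((-8764 + 8258) + 10/36) = 36015 + sqrt(-506 + 10*(1/36)) = 36015 + sqrt(-506 + 5/18) = 36015 + sqrt(-9103/18) = 36015 + I*sqrt(18206)/6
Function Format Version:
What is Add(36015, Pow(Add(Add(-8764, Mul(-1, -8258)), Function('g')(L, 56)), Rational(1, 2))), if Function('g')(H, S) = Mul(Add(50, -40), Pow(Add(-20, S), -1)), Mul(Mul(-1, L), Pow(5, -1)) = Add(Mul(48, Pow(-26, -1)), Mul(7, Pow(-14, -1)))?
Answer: Add(36015, Mul(Rational(1, 6), I, Pow(18206, Rational(1, 2)))) ≈ Add(36015., Mul(22.488, I))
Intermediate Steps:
L = Rational(305, 26) (L = Mul(-5, Add(Mul(48, Pow(-26, -1)), Mul(7, Pow(-14, -1)))) = Mul(-5, Add(Mul(48, Rational(-1, 26)), Mul(7, Rational(-1, 14)))) = Mul(-5, Add(Rational(-24, 13), Rational(-1, 2))) = Mul(-5, Rational(-61, 26)) = Rational(305, 26) ≈ 11.731)
Function('g')(H, S) = Mul(10, Pow(Add(-20, S), -1))
Add(36015, Pow(Add(Add(-8764, Mul(-1, -8258)), Function('g')(L, 56)), Rational(1, 2))) = Add(36015, Pow(Add(Add(-8764, Mul(-1, -8258)), Mul(10, Pow(Add(-20, 56), -1))), Rational(1, 2))) = Add(36015, Pow(Add(Add(-8764, 8258), Mul(10, Pow(36, -1))), Rational(1, 2))) = Add(36015, Pow(Add(-506, Mul(10, Rational(1, 36))), Rational(1, 2))) = Add(36015, Pow(Add(-506, Rational(5, 18)), Rational(1, 2))) = Add(36015, Pow(Rational(-9103, 18), Rational(1, 2))) = Add(36015, Mul(Rational(1, 6), I, Pow(18206, Rational(1, 2))))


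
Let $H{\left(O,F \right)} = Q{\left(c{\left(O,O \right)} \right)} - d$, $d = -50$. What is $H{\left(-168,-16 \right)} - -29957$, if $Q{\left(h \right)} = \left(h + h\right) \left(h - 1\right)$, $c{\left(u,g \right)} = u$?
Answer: $86791$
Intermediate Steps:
$Q{\left(h \right)} = 2 h \left(-1 + h\right)$
$H{\left(O,F \right)} = 50 + 2 O \left(-1 + O\right)$ ($H{\left(O,F \right)} = 2 O \left(-1 + O\right) - -50 = 2 O \left(-1 + O\right) + 50 = 50 + 2 O \left(-1 + O\right)$)
$H{\left(-168,-16 \right)} - -29957 = \left(50 + 2 \left(-168\right) \left(-1 - 168\right)\right) - -29957 = \left(50 + 2 \left(-168\right) \left(-169\right)\right) + 29957 = \left(50 + 56784\right) + 29957 = 56834 + 29957 = 86791$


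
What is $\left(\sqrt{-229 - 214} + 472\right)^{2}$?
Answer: $\left(472 + i \sqrt{443}\right)^{2} \approx 2.2234 \cdot 10^{5} + 19869.0 i$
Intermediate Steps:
$\left(\sqrt{-229 - 214} + 472\right)^{2} = \left(\sqrt{-443} + 472\right)^{2} = \left(i \sqrt{443} + 472\right)^{2} = \left(472 + i \sqrt{443}\right)^{2}$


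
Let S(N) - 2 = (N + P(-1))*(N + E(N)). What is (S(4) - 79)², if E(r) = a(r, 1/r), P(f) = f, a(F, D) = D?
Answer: 66049/16 ≈ 4128.1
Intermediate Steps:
E(r) = 1/r
S(N) = 2 + (-1 + N)*(N + 1/N) (S(N) = 2 + (N - 1)*(N + 1/N) = 2 + (-1 + N)*(N + 1/N))
(S(4) - 79)² = ((3 + 4² - 1*4 - 1/4) - 79)² = ((3 + 16 - 4 - 1*¼) - 79)² = ((3 + 16 - 4 - ¼) - 79)² = (59/4 - 79)² = (-257/4)² = 66049/16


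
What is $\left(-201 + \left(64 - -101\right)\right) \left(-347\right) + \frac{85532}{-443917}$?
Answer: $\frac{5545325632}{443917} \approx 12492.0$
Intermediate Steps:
$\left(-201 + \left(64 - -101\right)\right) \left(-347\right) + \frac{85532}{-443917} = \left(-201 + \left(64 + 101\right)\right) \left(-347\right) + 85532 \left(- \frac{1}{443917}\right) = \left(-201 + 165\right) \left(-347\right) - \frac{85532}{443917} = \left(-36\right) \left(-347\right) - \frac{85532}{443917} = 12492 - \frac{85532}{443917} = \frac{5545325632}{443917}$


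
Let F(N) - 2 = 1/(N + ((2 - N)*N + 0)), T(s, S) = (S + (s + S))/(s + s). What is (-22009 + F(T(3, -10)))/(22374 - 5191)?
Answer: -13094201/10223885 ≈ -1.2807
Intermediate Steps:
T(s, S) = (s + 2*S)/(2*s) (T(s, S) = (S + (S + s))/((2*s)) = (s + 2*S)*(1/(2*s)) = (s + 2*S)/(2*s))
F(N) = 2 + 1/(N + N*(2 - N)) (F(N) = 2 + 1/(N + ((2 - N)*N + 0)) = 2 + 1/(N + (N*(2 - N) + 0)) = 2 + 1/(N + N*(2 - N)))
(-22009 + F(T(3, -10)))/(22374 - 5191) = (-22009 + (-1 - 6*(-10 + (1/2)*3)/3 + 2*((-10 + (1/2)*3)/3)**2)/((((-10 + (1/2)*3)/3))*(-3 + (-10 + (1/2)*3)/3)))/(22374 - 5191) = (-22009 + (-1 - 2*(-10 + 3/2) + 2*((-10 + 3/2)/3)**2)/((((-10 + 3/2)/3))*(-3 + (-10 + 3/2)/3)))/17183 = (-22009 + (-1 - 2*(-17)/2 + 2*((1/3)*(-17/2))**2)/((((1/3)*(-17/2)))*(-3 + (1/3)*(-17/2))))*(1/17183) = (-22009 + (-1 - 6*(-17/6) + 2*(-17/6)**2)/((-17/6)*(-3 - 17/6)))*(1/17183) = (-22009 - 6*(-1 + 17 + 2*(289/36))/(17*(-35/6)))*(1/17183) = (-22009 - 6/17*(-6/35)*(-1 + 17 + 289/18))*(1/17183) = (-22009 - 6/17*(-6/35)*577/18)*(1/17183) = (-22009 + 1154/595)*(1/17183) = -13094201/595*1/17183 = -13094201/10223885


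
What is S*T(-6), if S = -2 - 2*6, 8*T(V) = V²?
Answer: -63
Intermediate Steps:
T(V) = V²/8
S = -14 (S = -2 - 12 = -14)
S*T(-6) = -7*(-6)²/4 = -7*36/4 = -14*9/2 = -63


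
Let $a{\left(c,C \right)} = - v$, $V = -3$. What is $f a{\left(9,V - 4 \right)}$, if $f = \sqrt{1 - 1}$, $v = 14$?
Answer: $0$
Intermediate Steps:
$a{\left(c,C \right)} = -14$ ($a{\left(c,C \right)} = \left(-1\right) 14 = -14$)
$f = 0$ ($f = \sqrt{0} = 0$)
$f a{\left(9,V - 4 \right)} = 0 \left(-14\right) = 0$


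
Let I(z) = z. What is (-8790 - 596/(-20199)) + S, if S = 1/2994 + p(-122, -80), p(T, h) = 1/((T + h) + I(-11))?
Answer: -12580745932303/1431260742 ≈ -8790.0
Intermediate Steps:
p(T, h) = 1/(-11 + T + h) (p(T, h) = 1/((T + h) - 11) = 1/(-11 + T + h))
S = -309/70858 (S = 1/2994 + 1/(-11 - 122 - 80) = 1/2994 + 1/(-213) = 1/2994 - 1/213 = -309/70858 ≈ -0.0043608)
(-8790 - 596/(-20199)) + S = (-8790 - 596/(-20199)) - 309/70858 = (-8790 - 596*(-1/20199)) - 309/70858 = (-8790 + 596/20199) - 309/70858 = -177548614/20199 - 309/70858 = -12580745932303/1431260742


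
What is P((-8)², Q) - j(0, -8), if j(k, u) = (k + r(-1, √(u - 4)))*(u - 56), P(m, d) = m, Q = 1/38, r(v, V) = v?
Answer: 0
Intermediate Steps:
Q = 1/38 ≈ 0.026316
j(k, u) = (-1 + k)*(-56 + u) (j(k, u) = (k - 1)*(u - 56) = (-1 + k)*(-56 + u))
P((-8)², Q) - j(0, -8) = (-8)² - (56 - 1*(-8) - 56*0 + 0*(-8)) = 64 - (56 + 8 + 0 + 0) = 64 - 1*64 = 64 - 64 = 0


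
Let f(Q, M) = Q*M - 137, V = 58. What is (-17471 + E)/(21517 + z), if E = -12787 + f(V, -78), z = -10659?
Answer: -34919/10858 ≈ -3.2160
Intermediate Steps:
f(Q, M) = -137 + M*Q (f(Q, M) = M*Q - 137 = -137 + M*Q)
E = -17448 (E = -12787 + (-137 - 78*58) = -12787 + (-137 - 4524) = -12787 - 4661 = -17448)
(-17471 + E)/(21517 + z) = (-17471 - 17448)/(21517 - 10659) = -34919/10858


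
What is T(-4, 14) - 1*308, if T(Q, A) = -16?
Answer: -324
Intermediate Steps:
T(-4, 14) - 1*308 = -16 - 1*308 = -16 - 308 = -324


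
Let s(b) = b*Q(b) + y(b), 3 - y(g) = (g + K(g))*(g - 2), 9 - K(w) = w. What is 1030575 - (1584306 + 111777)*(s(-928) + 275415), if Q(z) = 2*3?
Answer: -471883181685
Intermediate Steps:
Q(z) = 6
K(w) = 9 - w
y(g) = 21 - 9*g (y(g) = 3 - (g + (9 - g))*(g - 2) = 3 - 9*(-2 + g) = 3 - (-18 + 9*g) = 3 + (18 - 9*g) = 21 - 9*g)
s(b) = 21 - 3*b (s(b) = b*6 + (21 - 9*b) = 6*b + (21 - 9*b) = 21 - 3*b)
1030575 - (1584306 + 111777)*(s(-928) + 275415) = 1030575 - (1584306 + 111777)*((21 - 3*(-928)) + 275415) = 1030575 - 1696083*((21 + 2784) + 275415) = 1030575 - 1696083*(2805 + 275415) = 1030575 - 1696083*278220 = 1030575 - 1*471884212260 = 1030575 - 471884212260 = -471883181685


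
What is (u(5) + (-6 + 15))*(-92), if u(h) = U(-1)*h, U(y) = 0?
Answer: -828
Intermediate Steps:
u(h) = 0 (u(h) = 0*h = 0)
(u(5) + (-6 + 15))*(-92) = (0 + (-6 + 15))*(-92) = (0 + 9)*(-92) = 9*(-92) = -828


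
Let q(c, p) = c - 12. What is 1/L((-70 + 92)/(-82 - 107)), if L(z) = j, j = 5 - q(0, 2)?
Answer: 1/17 ≈ 0.058824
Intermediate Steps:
q(c, p) = -12 + c
j = 17 (j = 5 - (-12 + 0) = 5 - 1*(-12) = 5 + 12 = 17)
L(z) = 17
1/L((-70 + 92)/(-82 - 107)) = 1/17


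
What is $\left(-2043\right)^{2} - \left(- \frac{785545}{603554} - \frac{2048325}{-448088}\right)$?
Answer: $\frac{564398490256185679}{135222652376} \approx 4.1738 \cdot 10^{6}$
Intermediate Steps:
$\left(-2043\right)^{2} - \left(- \frac{785545}{603554} - \frac{2048325}{-448088}\right) = 4173849 - \left(\left(-785545\right) \frac{1}{603554} - - \frac{2048325}{448088}\right) = 4173849 - \left(- \frac{785545}{603554} + \frac{2048325}{448088}\right) = 4173849 - \frac{442140729545}{135222652376} = \frac{564398490256185679}{135222652376}$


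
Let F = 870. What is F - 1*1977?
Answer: -1107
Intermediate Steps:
F - 1*1977 = 870 - 1*1977 = 870 - 1977 = -1107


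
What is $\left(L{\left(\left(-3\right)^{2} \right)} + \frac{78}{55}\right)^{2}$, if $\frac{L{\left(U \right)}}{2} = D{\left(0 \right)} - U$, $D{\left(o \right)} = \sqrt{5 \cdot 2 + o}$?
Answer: $\frac{952744}{3025} - \frac{3648 \sqrt{10}}{55} \approx 105.21$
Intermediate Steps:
$D{\left(o \right)} = \sqrt{10 + o}$
$L{\left(U \right)} = - 2 U + 2 \sqrt{10}$ ($L{\left(U \right)} = 2 \left(\sqrt{10 + 0} - U\right) = 2 \left(\sqrt{10} - U\right) = - 2 U + 2 \sqrt{10}$)
$\left(L{\left(\left(-3\right)^{2} \right)} + \frac{78}{55}\right)^{2} = \left(\left(- 2 \left(-3\right)^{2} + 2 \sqrt{10}\right) + \frac{78}{55}\right)^{2} = \left(\left(\left(-2\right) 9 + 2 \sqrt{10}\right) + 78 \cdot \frac{1}{55}\right)^{2} = \left(\left(-18 + 2 \sqrt{10}\right) + \frac{78}{55}\right)^{2} = \left(- \frac{912}{55} + 2 \sqrt{10}\right)^{2}$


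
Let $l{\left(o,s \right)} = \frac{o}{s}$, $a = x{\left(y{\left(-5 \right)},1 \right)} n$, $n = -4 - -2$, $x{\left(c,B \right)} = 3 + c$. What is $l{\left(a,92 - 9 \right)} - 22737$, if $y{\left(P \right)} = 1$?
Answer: $- \frac{1887179}{83} \approx -22737.0$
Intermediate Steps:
$n = -2$ ($n = -4 + 2 = -2$)
$a = -8$ ($a = \left(3 + 1\right) \left(-2\right) = 4 \left(-2\right) = -8$)
$l{\left(a,92 - 9 \right)} - 22737 = - \frac{8}{92 - 9} - 22737 = - \frac{8}{83} - 22737 = - \frac{1887179}{83}$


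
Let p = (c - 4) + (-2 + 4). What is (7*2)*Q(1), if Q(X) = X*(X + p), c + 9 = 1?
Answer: -126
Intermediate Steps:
c = -8 (c = -9 + 1 = -8)
p = -10 (p = (-8 - 4) + (-2 + 4) = -12 + 2 = -10)
Q(X) = X*(-10 + X) (Q(X) = X*(X - 10) = X*(-10 + X))
(7*2)*Q(1) = (7*2)*(1*(-10 + 1)) = 14*(1*(-9)) = 14*(-9) = -126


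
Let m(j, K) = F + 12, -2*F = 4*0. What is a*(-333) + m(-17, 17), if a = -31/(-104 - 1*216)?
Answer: -6483/320 ≈ -20.259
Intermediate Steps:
F = 0 (F = -2*0 = -½*0 = 0)
m(j, K) = 12 (m(j, K) = 0 + 12 = 12)
a = 31/320 (a = -31/(-104 - 216) = -31/(-320) = -31*(-1/320) = 31/320 ≈ 0.096875)
a*(-333) + m(-17, 17) = (31/320)*(-333) + 12 = -10323/320 + 12 = -6483/320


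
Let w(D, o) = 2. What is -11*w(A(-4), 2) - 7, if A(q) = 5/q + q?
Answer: -29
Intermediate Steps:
A(q) = q + 5/q
-11*w(A(-4), 2) - 7 = -11*2 - 7 = -22 - 7 = -29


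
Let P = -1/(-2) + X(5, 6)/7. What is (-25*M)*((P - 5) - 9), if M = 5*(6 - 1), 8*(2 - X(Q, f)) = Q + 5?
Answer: 234375/28 ≈ 8370.5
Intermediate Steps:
X(Q, f) = 11/8 - Q/8 (X(Q, f) = 2 - (Q + 5)/8 = 2 - (5 + Q)/8 = 2 + (-5/8 - Q/8) = 11/8 - Q/8)
P = 17/28 (P = -1/(-2) + (11/8 - 1/8*5)/7 = -1*(-1/2) + (11/8 - 5/8)*(1/7) = 1/2 + (3/4)*(1/7) = 1/2 + 3/28 = 17/28 ≈ 0.60714)
M = 25 (M = 5*5 = 25)
(-25*M)*((P - 5) - 9) = (-25*25)*((17/28 - 5) - 9) = -625*(-123/28 - 9) = -625*(-375/28) = 234375/28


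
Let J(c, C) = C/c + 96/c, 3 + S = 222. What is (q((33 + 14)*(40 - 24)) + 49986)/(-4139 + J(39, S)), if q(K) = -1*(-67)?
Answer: -650689/53702 ≈ -12.117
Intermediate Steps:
S = 219 (S = -3 + 222 = 219)
q(K) = 67
J(c, C) = 96/c + C/c
(q((33 + 14)*(40 - 24)) + 49986)/(-4139 + J(39, S)) = (67 + 49986)/(-4139 + (96 + 219)/39) = 50053/(-4139 + (1/39)*315) = 50053/(-4139 + 105/13) = 50053/(-53702/13) = 50053*(-13/53702) = -650689/53702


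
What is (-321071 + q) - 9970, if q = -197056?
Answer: -528097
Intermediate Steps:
(-321071 + q) - 9970 = (-321071 - 197056) - 9970 = -518127 - 9970 = -528097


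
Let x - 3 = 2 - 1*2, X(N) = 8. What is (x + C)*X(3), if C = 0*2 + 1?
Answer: 32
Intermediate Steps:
x = 3 (x = 3 + (2 - 1*2) = 3 + (2 - 2) = 3 + 0 = 3)
C = 1 (C = 0 + 1 = 1)
(x + C)*X(3) = (3 + 1)*8 = 4*8 = 32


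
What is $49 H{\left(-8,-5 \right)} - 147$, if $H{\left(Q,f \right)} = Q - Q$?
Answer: $-147$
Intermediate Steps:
$H{\left(Q,f \right)} = 0$
$49 H{\left(-8,-5 \right)} - 147 = 49 \cdot 0 - 147 = 0 - 147 = -147$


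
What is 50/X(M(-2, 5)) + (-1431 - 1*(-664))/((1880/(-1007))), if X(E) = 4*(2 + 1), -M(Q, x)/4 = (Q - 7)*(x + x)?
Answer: 2340607/5640 ≈ 415.00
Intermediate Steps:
M(Q, x) = -8*x*(-7 + Q) (M(Q, x) = -4*(Q - 7)*(x + x) = -4*(-7 + Q)*2*x = -8*x*(-7 + Q))
X(E) = 12 (X(E) = 4*3 = 12)
50/X(M(-2, 5)) + (-1431 - 1*(-664))/((1880/(-1007))) = 50/12 + (-1431 - 1*(-664))/((1880/(-1007))) = 50*(1/12) + (-1431 + 664)/((1880*(-1/1007))) = 25/6 - 767/(-1880/1007) = 25/6 - 767*(-1007/1880) = 25/6 + 772369/1880 = 2340607/5640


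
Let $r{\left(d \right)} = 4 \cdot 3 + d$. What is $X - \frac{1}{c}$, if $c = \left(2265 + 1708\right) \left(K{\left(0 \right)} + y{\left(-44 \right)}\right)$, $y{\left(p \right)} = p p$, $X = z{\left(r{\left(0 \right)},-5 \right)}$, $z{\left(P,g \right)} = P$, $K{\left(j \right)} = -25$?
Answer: $\frac{91108835}{7592403} \approx 12.0$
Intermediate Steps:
$r{\left(d \right)} = 12 + d$
$X = 12$ ($X = 12 + 0 = 12$)
$y{\left(p \right)} = p^{2}$
$c = 7592403$ ($c = \left(2265 + 1708\right) \left(-25 + \left(-44\right)^{2}\right) = 3973 \left(-25 + 1936\right) = 3973 \cdot 1911 = 7592403$)
$X - \frac{1}{c} = 12 - \frac{1}{7592403} = \frac{91108835}{7592403}$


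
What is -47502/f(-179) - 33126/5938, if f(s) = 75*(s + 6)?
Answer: -24623829/12840925 ≈ -1.9176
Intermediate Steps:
f(s) = 450 + 75*s (f(s) = 75*(6 + s) = 450 + 75*s)
-47502/f(-179) - 33126/5938 = -47502/(450 + 75*(-179)) - 33126/5938 = -47502/(450 - 13425) - 33126*1/5938 = -47502/(-12975) - 16563/2969 = -47502*(-1/12975) - 16563/2969 = 15834/4325 - 16563/2969 = -24623829/12840925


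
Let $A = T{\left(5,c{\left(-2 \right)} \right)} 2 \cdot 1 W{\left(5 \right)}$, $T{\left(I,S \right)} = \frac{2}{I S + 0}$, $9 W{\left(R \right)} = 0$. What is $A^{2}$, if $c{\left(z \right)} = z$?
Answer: $0$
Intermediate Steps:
$W{\left(R \right)} = 0$ ($W{\left(R \right)} = \frac{1}{9} \cdot 0 = 0$)
$T{\left(I,S \right)} = \frac{2}{I S}$
$A = 0$ ($A = \frac{2}{5 \left(-2\right)} 2 \cdot 1 \cdot 0 = 2 \cdot \frac{1}{5} \left(- \frac{1}{2}\right) 2 \cdot 0 = \left(- \frac{1}{5}\right) 2 \cdot 0 = \left(- \frac{2}{5}\right) 0 = 0$)
$A^{2} = 0^{2} = 0$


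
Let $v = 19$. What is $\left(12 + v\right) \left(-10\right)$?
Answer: $-310$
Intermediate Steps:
$\left(12 + v\right) \left(-10\right) = \left(12 + 19\right) \left(-10\right) = 31 \left(-10\right) = -310$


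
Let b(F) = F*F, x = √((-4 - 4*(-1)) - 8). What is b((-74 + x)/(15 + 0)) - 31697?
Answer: -7126357/225 - 296*I*√2/225 ≈ -31673.0 - 1.8605*I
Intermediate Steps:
x = 2*I*√2 (x = √((-4 + 4) - 8) = √(0 - 8) = √(-8) = 2*I*√2 ≈ 2.8284*I)
b(F) = F²
b((-74 + x)/(15 + 0)) - 31697 = ((-74 + 2*I*√2)/(15 + 0))² - 31697 = ((-74 + 2*I*√2)/15)² - 31697 = ((-74 + 2*I*√2)*(1/15))² - 31697 = (-74/15 + 2*I*√2/15)² - 31697 = -31697 + (-74/15 + 2*I*√2/15)²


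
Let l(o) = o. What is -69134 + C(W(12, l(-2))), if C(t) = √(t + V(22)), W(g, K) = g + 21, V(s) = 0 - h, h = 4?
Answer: -69134 + √29 ≈ -69129.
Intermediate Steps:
V(s) = -4 (V(s) = 0 - 1*4 = 0 - 4 = -4)
W(g, K) = 21 + g
C(t) = √(-4 + t) (C(t) = √(t - 4) = √(-4 + t))
-69134 + C(W(12, l(-2))) = -69134 + √(-4 + (21 + 12)) = -69134 + √(-4 + 33) = -69134 + √29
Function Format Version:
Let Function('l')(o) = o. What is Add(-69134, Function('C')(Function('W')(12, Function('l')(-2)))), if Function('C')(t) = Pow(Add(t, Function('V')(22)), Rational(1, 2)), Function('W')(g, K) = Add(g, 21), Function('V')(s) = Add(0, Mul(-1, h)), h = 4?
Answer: Add(-69134, Pow(29, Rational(1, 2))) ≈ -69129.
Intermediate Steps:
Function('V')(s) = -4 (Function('V')(s) = Add(0, Mul(-1, 4)) = Add(0, -4) = -4)
Function('W')(g, K) = Add(21, g)
Function('C')(t) = Pow(Add(-4, t), Rational(1, 2)) (Function('C')(t) = Pow(Add(t, -4), Rational(1, 2)) = Pow(Add(-4, t), Rational(1, 2)))
Add(-69134, Function('C')(Function('W')(12, Function('l')(-2)))) = Add(-69134, Pow(Add(-4, Add(21, 12)), Rational(1, 2))) = Add(-69134, Pow(Add(-4, 33), Rational(1, 2))) = Add(-69134, Pow(29, Rational(1, 2)))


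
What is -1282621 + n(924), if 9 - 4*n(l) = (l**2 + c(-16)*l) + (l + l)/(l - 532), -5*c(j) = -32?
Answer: -104827963/70 ≈ -1.4975e+6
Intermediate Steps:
c(j) = 32/5 (c(j) = -1/5*(-32) = 32/5)
n(l) = 9/4 - 8*l/5 - l**2/4 - l/(2*(-532 + l)) (n(l) = 9/4 - ((l**2 + 32*l/5) + (l + l)/(l - 532))/4 = 9/4 - ((l**2 + 32*l/5) + (2*l)/(-532 + l))/4 = 9/4 - ((l**2 + 32*l/5) + 2*l/(-532 + l))/4 = 9/4 - (l**2 + 32*l/5 + 2*l/(-532 + l))/4 = 9/4 + (-8*l/5 - l**2/4 - l/(2*(-532 + l))) = 9/4 - 8*l/5 - l**2/4 - l/(2*(-532 + l)))
-1282621 + n(924) = -1282621 + (-23940 - 5*924**3 + 2628*924**2 + 17059*924)/(20*(-532 + 924)) = -1282621 + (1/20)*(-23940 - 5*788889024 + 2628*853776 + 15762516)/392 = -1282621 + (1/20)*(1/392)*(-23940 - 3944445120 + 2243723328 + 15762516) = -1282621 + (1/20)*(1/392)*(-1684983216) = -1282621 - 15044493/70 = -104827963/70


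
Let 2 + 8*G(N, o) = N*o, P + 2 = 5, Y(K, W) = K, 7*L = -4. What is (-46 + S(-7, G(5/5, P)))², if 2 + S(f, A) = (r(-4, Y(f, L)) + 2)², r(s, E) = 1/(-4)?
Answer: 516961/256 ≈ 2019.4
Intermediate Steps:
L = -4/7 (L = (⅐)*(-4) = -4/7 ≈ -0.57143)
r(s, E) = -¼
P = 3 (P = -2 + 5 = 3)
G(N, o) = -¼ + N*o/8 (G(N, o) = -¼ + (N*o)/8 = -¼ + N*o/8)
S(f, A) = 17/16 (S(f, A) = -2 + (-¼ + 2)² = -2 + (7/4)² = -2 + 49/16 = 17/16)
(-46 + S(-7, G(5/5, P)))² = (-46 + 17/16)² = (-719/16)² = 516961/256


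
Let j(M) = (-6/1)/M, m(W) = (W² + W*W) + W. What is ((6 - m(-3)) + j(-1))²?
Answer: 9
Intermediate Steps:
m(W) = W + 2*W² (m(W) = (W² + W²) + W = 2*W² + W = W + 2*W²)
j(M) = -6/M (j(M) = (-6*1)/M = -6/M)
((6 - m(-3)) + j(-1))² = ((6 - (-3)*(1 + 2*(-3))) - 6/(-1))² = ((6 - (-3)*(1 - 6)) - 6*(-1))² = ((6 - (-3)*(-5)) + 6)² = ((6 - 1*15) + 6)² = ((6 - 15) + 6)² = (-9 + 6)² = (-3)² = 9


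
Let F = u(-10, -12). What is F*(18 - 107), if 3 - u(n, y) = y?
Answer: -1335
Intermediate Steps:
u(n, y) = 3 - y
F = 15 (F = 3 - 1*(-12) = 3 + 12 = 15)
F*(18 - 107) = 15*(18 - 107) = 15*(-89) = -1335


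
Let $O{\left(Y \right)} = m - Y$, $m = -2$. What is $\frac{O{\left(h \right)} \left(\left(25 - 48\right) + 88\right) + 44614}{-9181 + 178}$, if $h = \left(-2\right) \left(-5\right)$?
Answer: $- \frac{43834}{9003} \approx -4.8688$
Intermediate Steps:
$h = 10$
$O{\left(Y \right)} = -2 - Y$
$\frac{O{\left(h \right)} \left(\left(25 - 48\right) + 88\right) + 44614}{-9181 + 178} = \frac{\left(-2 - 10\right) \left(\left(25 - 48\right) + 88\right) + 44614}{-9181 + 178} = \frac{\left(-2 - 10\right) \left(-23 + 88\right) + 44614}{-9003} = \left(\left(-12\right) 65 + 44614\right) \left(- \frac{1}{9003}\right) = \left(-780 + 44614\right) \left(- \frac{1}{9003}\right) = 43834 \left(- \frac{1}{9003}\right) = - \frac{43834}{9003}$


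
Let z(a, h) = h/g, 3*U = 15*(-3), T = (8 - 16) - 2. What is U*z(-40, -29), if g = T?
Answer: -87/2 ≈ -43.500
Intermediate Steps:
T = -10 (T = -8 - 2 = -10)
g = -10
U = -15 (U = (15*(-3))/3 = (⅓)*(-45) = -15)
z(a, h) = -h/10 (z(a, h) = h/(-10) = h*(-⅒) = -h/10)
U*z(-40, -29) = -(-3)*(-29)/2 = -15*29/10 = -87/2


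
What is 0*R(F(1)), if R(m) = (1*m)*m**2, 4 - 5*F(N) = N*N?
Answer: 0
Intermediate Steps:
F(N) = 4/5 - N**2/5 (F(N) = 4/5 - N*N/5 = 4/5 - N**2/5)
R(m) = m**3 (R(m) = m*m**2 = m**3)
0*R(F(1)) = 0*(4/5 - 1/5*1**2)**3 = 0*(4/5 - 1/5*1)**3 = 0*(4/5 - 1/5)**3 = 0*(3/5)**3 = 0*(27/125) = 0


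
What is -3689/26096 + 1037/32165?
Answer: -13085019/119911120 ≈ -0.10912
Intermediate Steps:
-3689/26096 + 1037/32165 = -3689*1/26096 + 1037*(1/32165) = -527/3728 + 1037/32165 = -13085019/119911120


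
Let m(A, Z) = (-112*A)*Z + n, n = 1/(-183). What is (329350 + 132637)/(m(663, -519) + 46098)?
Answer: 84543621/7061048045 ≈ 0.011973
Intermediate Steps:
n = -1/183 ≈ -0.0054645
m(A, Z) = -1/183 - 112*A*Z (m(A, Z) = (-112*A)*Z - 1/183 = -112*A*Z - 1/183 = -1/183 - 112*A*Z)
(329350 + 132637)/(m(663, -519) + 46098) = (329350 + 132637)/((-1/183 - 112*663*(-519)) + 46098) = 461987/((-1/183 + 38538864) + 46098) = 461987/(7052612111/183 + 46098) = 461987/(7061048045/183) = 461987*(183/7061048045) = 84543621/7061048045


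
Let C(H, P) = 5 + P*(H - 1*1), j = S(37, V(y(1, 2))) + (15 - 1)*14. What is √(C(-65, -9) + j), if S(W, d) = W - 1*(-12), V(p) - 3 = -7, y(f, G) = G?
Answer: 2*√211 ≈ 29.052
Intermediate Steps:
V(p) = -4 (V(p) = 3 - 7 = -4)
S(W, d) = 12 + W (S(W, d) = W + 12 = 12 + W)
j = 245 (j = (12 + 37) + (15 - 1)*14 = 49 + 14*14 = 49 + 196 = 245)
C(H, P) = 5 + P*(-1 + H) (C(H, P) = 5 + P*(H - 1) = 5 + P*(-1 + H))
√(C(-65, -9) + j) = √((5 - 1*(-9) - 65*(-9)) + 245) = √((5 + 9 + 585) + 245) = √(599 + 245) = √844 = 2*√211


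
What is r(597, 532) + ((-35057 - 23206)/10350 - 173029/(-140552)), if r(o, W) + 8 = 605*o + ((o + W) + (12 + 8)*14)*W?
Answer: 269306351577829/242452200 ≈ 1.1108e+6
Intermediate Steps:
r(o, W) = -8 + 605*o + W*(280 + W + o) (r(o, W) = -8 + (605*o + ((o + W) + (12 + 8)*14)*W) = -8 + (605*o + ((W + o) + 20*14)*W) = -8 + (605*o + ((W + o) + 280)*W) = -8 + (605*o + (280 + W + o)*W) = -8 + (605*o + W*(280 + W + o)) = -8 + 605*o + W*(280 + W + o))
r(597, 532) + ((-35057 - 23206)/10350 - 173029/(-140552)) = (-8 + 532² + 280*532 + 605*597 + 532*597) + ((-35057 - 23206)/10350 - 173029/(-140552)) = (-8 + 283024 + 148960 + 361185 + 317604) + (-58263*1/10350 - 173029*(-1/140552)) = 1110765 + (-19421/3450 + 173029/140552) = 1110765 - 1066355171/242452200 = 269306351577829/242452200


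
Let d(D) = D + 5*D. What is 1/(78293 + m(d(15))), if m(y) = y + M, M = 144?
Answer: 1/78527 ≈ 1.2734e-5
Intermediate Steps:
d(D) = 6*D
m(y) = 144 + y (m(y) = y + 144 = 144 + y)
1/(78293 + m(d(15))) = 1/(78293 + (144 + 6*15)) = 1/(78293 + (144 + 90)) = 1/(78293 + 234) = 1/78527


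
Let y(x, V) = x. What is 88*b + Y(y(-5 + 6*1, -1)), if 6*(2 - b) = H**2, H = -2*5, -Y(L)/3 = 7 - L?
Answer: -3926/3 ≈ -1308.7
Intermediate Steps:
Y(L) = -21 + 3*L (Y(L) = -3*(7 - L) = -21 + 3*L)
H = -10
b = -44/3 (b = 2 - 1/6*(-10)**2 = 2 - 1/6*100 = 2 - 50/3 = -44/3 ≈ -14.667)
88*b + Y(y(-5 + 6*1, -1)) = 88*(-44/3) + (-21 + 3*(-5 + 6*1)) = -3872/3 + (-21 + 3*(-5 + 6)) = -3872/3 + (-21 + 3*1) = -3872/3 + (-21 + 3) = -3872/3 - 18 = -3926/3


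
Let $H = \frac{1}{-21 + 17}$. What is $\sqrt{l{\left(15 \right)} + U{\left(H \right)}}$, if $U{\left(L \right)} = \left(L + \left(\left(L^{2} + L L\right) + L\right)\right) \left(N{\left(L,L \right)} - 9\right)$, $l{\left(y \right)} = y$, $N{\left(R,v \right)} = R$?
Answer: $\frac{\sqrt{1182}}{8} \approx 4.2975$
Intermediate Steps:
$H = - \frac{1}{4}$ ($H = \frac{1}{-4} = - \frac{1}{4} \approx -0.25$)
$U{\left(L \right)} = \left(-9 + L\right) \left(2 L + 2 L^{2}\right)$ ($U{\left(L \right)} = \left(L + \left(\left(L^{2} + L L\right) + L\right)\right) \left(L - 9\right) = \left(L + \left(\left(L^{2} + L^{2}\right) + L\right)\right) \left(-9 + L\right) = \left(L + \left(2 L^{2} + L\right)\right) \left(-9 + L\right) = \left(L + \left(L + 2 L^{2}\right)\right) \left(-9 + L\right) = \left(2 L + 2 L^{2}\right) \left(-9 + L\right) = \left(-9 + L\right) \left(2 L + 2 L^{2}\right)$)
$\sqrt{l{\left(15 \right)} + U{\left(H \right)}} = \sqrt{15 + 2 \left(- \frac{1}{4}\right) \left(-9 + \left(- \frac{1}{4}\right)^{2} - -2\right)} = \sqrt{15 + 2 \left(- \frac{1}{4}\right) \left(-9 + \frac{1}{16} + 2\right)} = \sqrt{15 + 2 \left(- \frac{1}{4}\right) \left(- \frac{111}{16}\right)} = \sqrt{15 + \frac{111}{32}} = \sqrt{\frac{591}{32}} = \frac{\sqrt{1182}}{8}$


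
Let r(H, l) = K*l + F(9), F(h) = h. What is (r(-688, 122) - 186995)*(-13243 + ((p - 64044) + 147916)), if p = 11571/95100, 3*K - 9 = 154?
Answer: -302857362961076/23775 ≈ -1.2738e+10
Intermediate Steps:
K = 163/3 (K = 3 + (1/3)*154 = 3 + 154/3 = 163/3 ≈ 54.333)
p = 3857/31700 (p = 11571*(1/95100) = 3857/31700 ≈ 0.12167)
r(H, l) = 9 + 163*l/3 (r(H, l) = 163*l/3 + 9 = 9 + 163*l/3)
(r(-688, 122) - 186995)*(-13243 + ((p - 64044) + 147916)) = ((9 + (163/3)*122) - 186995)*(-13243 + ((3857/31700 - 64044) + 147916)) = ((9 + 19886/3) - 186995)*(-13243 + (-2030190943/31700 + 147916)) = (19913/3 - 186995)*(-13243 + 2658746257/31700) = -541072/3*2238943157/31700 = -302857362961076/23775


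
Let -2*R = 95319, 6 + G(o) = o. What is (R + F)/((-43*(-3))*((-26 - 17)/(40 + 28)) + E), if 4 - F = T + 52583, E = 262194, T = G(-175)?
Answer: -151198/396081 ≈ -0.38173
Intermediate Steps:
G(o) = -6 + o
T = -181 (T = -6 - 175 = -181)
R = -95319/2 (R = -½*95319 = -95319/2 ≈ -47660.)
F = -52398 (F = 4 - (-181 + 52583) = 4 - 1*52402 = 4 - 52402 = -52398)
(R + F)/((-43*(-3))*((-26 - 17)/(40 + 28)) + E) = (-95319/2 - 52398)/((-43*(-3))*((-26 - 17)/(40 + 28)) + 262194) = -200115/(2*(129*(-43/68) + 262194)) = -200115/(2*(-5547/68 + 262194)) = -200115/(2*17823645/68) = -200115/2*68/17823645 = -151198/396081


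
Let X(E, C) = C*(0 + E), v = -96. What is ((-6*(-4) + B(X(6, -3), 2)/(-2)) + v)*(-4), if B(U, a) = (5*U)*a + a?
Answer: -68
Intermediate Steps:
X(E, C) = C*E
B(U, a) = a + 5*U*a (B(U, a) = 5*U*a + a = a + 5*U*a)
((-6*(-4) + B(X(6, -3), 2)/(-2)) + v)*(-4) = ((-6*(-4) + (2*(1 + 5*(-3*6)))/(-2)) - 96)*(-4) = ((24 + (2*(1 + 5*(-18)))*(-1/2)) - 96)*(-4) = ((24 + (2*(1 - 90))*(-1/2)) - 96)*(-4) = ((24 + (2*(-89))*(-1/2)) - 96)*(-4) = ((24 - 178*(-1/2)) - 96)*(-4) = ((24 + 89) - 96)*(-4) = (113 - 96)*(-4) = 17*(-4) = -68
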